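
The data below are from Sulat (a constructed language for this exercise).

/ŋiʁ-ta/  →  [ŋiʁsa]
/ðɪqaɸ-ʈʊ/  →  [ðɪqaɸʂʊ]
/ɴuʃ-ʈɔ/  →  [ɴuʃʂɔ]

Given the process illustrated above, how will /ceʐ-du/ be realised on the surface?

The data show progressive manner assimilation: /t/ → [s] after /ʁ/; /ʈ/ → [ʂ] after /ɸ/; /ʈ/ → [ʂ] after /ʃ/. In each pair only manner changes, matching the preceding consonant, while place and voice stay constant.
/d/ is a voiced alveolar stop. The preceding trigger /ʐ/ is a fricative, so /d/ must become a fricative as well.
The voiced alveolar fricative is [z], so /d/ → [z].

[ceʐzu]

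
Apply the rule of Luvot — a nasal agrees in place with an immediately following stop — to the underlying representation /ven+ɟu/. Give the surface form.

[veɲɟu]

/n/ is a voiced alveolar nasal. The following trigger /ɟ/ is palatal, so /n/ must become palatal as well.
A voiced palatal nasal is [ɲ], so the surface segment is [ɲ].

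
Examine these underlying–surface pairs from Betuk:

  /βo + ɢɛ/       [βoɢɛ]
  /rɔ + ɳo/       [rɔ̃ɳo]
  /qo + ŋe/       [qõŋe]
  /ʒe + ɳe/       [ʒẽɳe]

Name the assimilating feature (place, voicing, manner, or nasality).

nasality

The vowel /ɔ/ surfaces as nasalised [ɔ̃] next to the following nasal /ɳ/ — it has acquired the [+nasal] feature of its neighbour.
Likewise in the remaining data: /o/ → [õ] before /ŋ/; /e/ → [ẽ] before /ɳ/ — each time a vowel is nasalised next to a following nasal.
No change occurs in [βoɢɛ] because the vowel at the boundary is adjacent to an oral consonant, not a nasal (/o/ next to /ɢ/).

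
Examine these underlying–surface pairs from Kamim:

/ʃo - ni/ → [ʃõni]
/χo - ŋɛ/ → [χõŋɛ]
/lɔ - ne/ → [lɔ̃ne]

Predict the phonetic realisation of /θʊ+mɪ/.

The data show regressive nasality assimilation (vowel nasalisation): /o/ → [õ] before /n/; /o/ → [õ] before /ŋ/; /ɔ/ → [ɔ̃] before /n/ — a vowel is nasalised by an immediately following nasal consonant.
/ʊ/ sits next to the nasal /m/ and is therefore nasalised to [ʊ̃].

[θʊ̃mɪ]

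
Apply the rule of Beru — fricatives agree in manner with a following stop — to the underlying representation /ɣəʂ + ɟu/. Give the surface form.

/ʂ/ is a voiceless retroflex fricative. The following trigger /ɟ/ is a stop, so /ʂ/ must become a stop as well.
A voiceless retroflex stop is [ʈ], so the surface segment is [ʈ].

[ɣəʈɟu]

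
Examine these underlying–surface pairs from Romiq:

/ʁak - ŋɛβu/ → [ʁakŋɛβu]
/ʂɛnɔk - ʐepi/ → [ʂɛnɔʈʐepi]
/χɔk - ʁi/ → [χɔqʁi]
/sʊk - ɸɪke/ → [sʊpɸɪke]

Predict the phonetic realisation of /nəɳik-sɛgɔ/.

[nəɳitsɛgɔ]

The data show regressive place assimilation: /k/ → [ʈ] before /ʐ/; /k/ → [q] before /ʁ/; /k/ → [p] before /ɸ/. In each pair only place changes, matching the following consonant, while manner and voice stay constant.
No alternation appears in [ʁakŋɛβu]: there the adjacent consonants already agree in place (/k/ and /ŋ/ are both velar), so this form is consistent with the same rule.
The rule targets /k/ (voiceless velar stop), which sits before the trigger /s/ (alveolar).
Changing only its place to alveolar gives [t] — the voiceless alveolar stop.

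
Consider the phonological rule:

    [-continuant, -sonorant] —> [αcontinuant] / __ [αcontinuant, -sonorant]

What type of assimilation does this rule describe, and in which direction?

regressive manner assimilation

The rule copies [continuant] (continuancy) from the environment onto the target stops; since [±continuant] encodes the stop/fricative manner contrast, the assimilating dimension is manner.
The conditioning segment sits to the right of the focus bar, meaning the trigger follows the segment that changes — regressive assimilation.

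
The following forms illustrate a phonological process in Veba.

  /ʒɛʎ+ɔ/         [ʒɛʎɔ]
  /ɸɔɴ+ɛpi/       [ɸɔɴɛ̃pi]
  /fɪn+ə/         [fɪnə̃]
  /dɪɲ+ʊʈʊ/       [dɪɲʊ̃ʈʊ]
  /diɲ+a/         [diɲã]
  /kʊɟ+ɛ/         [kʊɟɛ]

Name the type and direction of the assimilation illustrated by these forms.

The vowel /ɛ/ surfaces as nasalised [ɛ̃] next to the preceding nasal /ɴ/ — it has acquired the [+nasal] feature of its neighbour.
Likewise in the remaining data: /ə/ → [ə̃] after /n/; /ʊ/ → [ʊ̃] after /ɲ/; /a/ → [ã] after /ɲ/ — each time a vowel is nasalised next to a preceding nasal.
No change occurs in [ʒɛʎɔ], [kʊɟɛ] because the vowel at the boundary is adjacent to an oral consonant, not a nasal (/ɔ/ next to /ʎ/; /ɛ/ next to /ɟ/).
Because the conditioning nasal is to the left of the vowel that changes, the process is progressive (perseverative).

progressive nasality assimilation (vowel nasalisation)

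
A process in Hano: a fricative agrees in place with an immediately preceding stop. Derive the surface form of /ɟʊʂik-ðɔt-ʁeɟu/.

[ɟʊʂikɣɔtzeɟu]

/ð/ is a voiced dental fricative. The preceding trigger /k/ is velar, so /ð/ must become velar as well.
A voiced velar fricative is [ɣ], so the surface segment is [ɣ].
At the second juncture, /ʁ/ likewise becomes [z] adjacent to /t/.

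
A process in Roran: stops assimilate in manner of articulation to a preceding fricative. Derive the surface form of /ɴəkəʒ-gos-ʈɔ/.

[ɴəkəʒɣosʂɔ]

The rule targets /g/ (voiced velar stop), which sits after the trigger /ʒ/ (fricative).
A voiced velar fricative is [ɣ], so the surface segment is [ɣ].
The same rule applies at the second boundary: /ʈ/ → [ʂ] next to /s/.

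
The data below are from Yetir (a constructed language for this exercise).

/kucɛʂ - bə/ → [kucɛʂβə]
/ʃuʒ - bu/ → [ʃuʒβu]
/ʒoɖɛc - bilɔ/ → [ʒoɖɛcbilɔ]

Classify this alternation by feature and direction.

Underlying /b/ is realised as [β] next to /ʂ/; /ʂ/ itself does not change.
/b/ is a stop while /ʂ/ is a fricative; the output [β] is a fricative, matching the trigger — so the feature that spreads is manner.
Place and voice are unchanged, so the assimilation is partial, not total.
Checking the remaining alternation: /b/ → [β] after /ʒ/ (stop → fricative, matching a fricative) — only manner changes, and always toward the preceding segment.
No alternation appears in [ʒoɖɛcbilɔ]: there the adjacent consonants already agree in manner (/b/ and /c/ are both stops), so this form is consistent with the same rule.
The trigger is the preceding segment, so the direction is progressive (perseverative).

progressive manner assimilation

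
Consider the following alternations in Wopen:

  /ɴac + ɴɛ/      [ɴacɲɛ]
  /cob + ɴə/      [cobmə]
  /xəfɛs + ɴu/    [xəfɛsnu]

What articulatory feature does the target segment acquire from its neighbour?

Comparing underlying and surface forms, /ɴ/ → [ɲ] is the alternation; the neighbouring /c/ is constant.
The change uvular → palatal matches the place of the preceding /c/, identifying this as place assimilation.
Checking the remaining alternations: /ɴ/ → [m] after /b/ (uvular → bilabial, matching bilabial); /ɴ/ → [n] after /s/ (uvular → alveolar, matching alveolar) — only place changes, and always toward the preceding segment.

place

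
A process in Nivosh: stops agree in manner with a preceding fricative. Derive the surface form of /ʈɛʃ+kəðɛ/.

The rule targets /k/ (voiceless velar stop), which sits after the trigger /ʃ/ (fricative).
Changing only its manner to fricative gives [x] — the voiceless velar fricative.

[ʈɛʃxəðɛ]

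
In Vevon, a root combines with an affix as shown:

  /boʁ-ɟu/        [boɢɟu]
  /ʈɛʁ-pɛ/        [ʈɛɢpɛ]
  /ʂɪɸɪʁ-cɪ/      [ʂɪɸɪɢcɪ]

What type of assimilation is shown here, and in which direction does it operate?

The segment that alternates is /ʁ/, which surfaces as [ɢ] when adjacent to /ɟ/.
/ʁ/ is a fricative while /ɟ/ is a stop; the output [ɢ] is a stop, matching the trigger — so the feature that spreads is manner.
Place and voice are unchanged, so the assimilation is partial, not total.
Checking the remaining alternations: /ʁ/ → [ɢ] before /p/ (fricative → stop, matching a stop); /ʁ/ → [ɢ] before /c/ (fricative → stop, matching a stop) — only manner changes, and always toward the following segment.
The trigger is the following segment, so the direction is regressive (anticipatory).

regressive manner assimilation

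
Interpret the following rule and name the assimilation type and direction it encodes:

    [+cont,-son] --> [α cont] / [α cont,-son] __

The rule copies [cont] (continuancy) from the environment onto the target fricatives; since [±cont] encodes the stop/fricative manner contrast, the assimilating dimension is manner.
The conditioning segment sits to the left of the focus bar, meaning the trigger precedes the segment that changes — progressive assimilation.

progressive manner assimilation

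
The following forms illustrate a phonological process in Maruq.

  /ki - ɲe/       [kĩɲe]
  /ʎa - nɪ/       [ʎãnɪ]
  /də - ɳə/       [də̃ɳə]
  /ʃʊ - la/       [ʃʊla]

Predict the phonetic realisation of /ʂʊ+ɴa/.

The data show regressive nasality assimilation (vowel nasalisation): /i/ → [ĩ] before /ɲ/; /a/ → [ã] before /n/; /ə/ → [ə̃] before /ɳ/ — a vowel is nasalised by an immediately following nasal consonant.
No change occurs in [ʃʊla] because the vowel at the boundary is adjacent to an oral consonant, not a nasal (/ʊ/ next to /l/).
The vowel /ʊ/ is adjacent to the following nasal /ɴ/, so it acquires [+nasal] and surfaces as [ʊ̃].

[ʂʊ̃ɴa]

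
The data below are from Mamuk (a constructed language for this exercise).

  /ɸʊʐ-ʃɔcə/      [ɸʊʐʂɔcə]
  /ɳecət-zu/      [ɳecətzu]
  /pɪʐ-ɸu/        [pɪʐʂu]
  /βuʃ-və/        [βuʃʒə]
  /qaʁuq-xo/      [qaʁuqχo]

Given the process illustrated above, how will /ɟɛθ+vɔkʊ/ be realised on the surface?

[ɟɛθðɔkʊ]

The data show progressive place assimilation: /ʃ/ → [ʂ] after /ʐ/; /ɸ/ → [ʂ] after /ʐ/; /v/ → [ʒ] after /ʃ/; /x/ → [χ] after /q/. In each pair only place changes, matching the preceding consonant, while manner and voice stay constant.
Nothing changes in [ɳecətzu]: there the adjacent consonants already agree in place (/z/ and /t/ are both alveolar), so this form is consistent with the same rule.
/v/ is a voiced labiodental fricative. The preceding trigger /θ/ is dental, so /v/ must become dental as well.
Changing only its place to dental gives [ð] — the voiced dental fricative.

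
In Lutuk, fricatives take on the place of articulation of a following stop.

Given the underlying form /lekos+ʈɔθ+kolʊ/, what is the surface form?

[lekoʂʈɔxkolʊ]

/s/ is a voiceless alveolar fricative. The following trigger /ʈ/ is retroflex, so /s/ must become retroflex as well.
A voiceless retroflex fricative is [ʂ], so the surface segment is [ʂ].
The same rule applies at the second boundary: /θ/ → [x] next to /k/.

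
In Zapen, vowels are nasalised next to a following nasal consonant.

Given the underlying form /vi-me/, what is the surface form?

The vowel /i/ is adjacent to the following nasal /m/, so it acquires [+nasal] and surfaces as [ĩ].

[vĩme]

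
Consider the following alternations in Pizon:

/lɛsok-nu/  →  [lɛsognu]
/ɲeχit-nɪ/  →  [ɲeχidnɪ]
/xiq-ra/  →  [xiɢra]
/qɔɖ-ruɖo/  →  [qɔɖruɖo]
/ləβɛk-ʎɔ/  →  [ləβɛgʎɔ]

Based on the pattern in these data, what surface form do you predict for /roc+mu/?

The data show regressive voicing assimilation: /k/ → [g] before /n/; /t/ → [d] before /n/; /q/ → [ɢ] before /r/; /k/ → [g] before /ʎ/. In each pair only voicing changes, matching the following consonant, while place and manner stay constant.
No alternation appears in [qɔɖruɖo]: there the adjacent consonants already agree in voicing (/ɖ/ and /r/ are both voiced), so this form is consistent with the same rule.
The rule targets /c/ (voiceless palatal stop), which sits before the trigger /m/ (voiced).
The voiced palatal stop is [ɟ], so /c/ → [ɟ].

[roɟmu]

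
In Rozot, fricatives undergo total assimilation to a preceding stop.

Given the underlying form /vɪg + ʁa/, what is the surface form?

/ʁ/ is the segment targeted by the rule; it sits immediately after /g/, so it assimilates completely and surfaces as [g].

[vɪgga]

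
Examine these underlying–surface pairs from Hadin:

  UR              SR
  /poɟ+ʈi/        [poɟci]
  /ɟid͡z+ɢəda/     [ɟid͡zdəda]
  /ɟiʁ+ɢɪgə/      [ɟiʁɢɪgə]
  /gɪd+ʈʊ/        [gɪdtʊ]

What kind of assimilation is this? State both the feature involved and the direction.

The segment that alternates is /ʈ/, which surfaces as [c] when adjacent to /ɟ/.
The change retroflex → palatal matches the place of the preceding /ɟ/, identifying this as place assimilation.
Manner and voice are unchanged, so the assimilation is partial, not total.
Checking the remaining alternations: /ɢ/ → [d] after /d͡z/ (uvular → alveolar, matching alveolar); /ʈ/ → [t] after /d/ (retroflex → alveolar, matching alveolar) — only place changes, and always toward the preceding segment.
No alternation appears in [ɟiʁɢɪgə]: there the adjacent consonants already agree in place (/ɢ/ and /ʁ/ are both uvular), so this form is consistent with the same rule.
The trigger is the preceding segment, so the direction is progressive (perseverative).

progressive place assimilation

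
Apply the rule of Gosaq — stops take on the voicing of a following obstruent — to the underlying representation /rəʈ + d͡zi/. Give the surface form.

The rule targets /ʈ/ (voiceless retroflex stop), which sits before the trigger /d͡z/ (voiced).
A voiced retroflex stop is [ɖ], so the surface segment is [ɖ].

[rəɖd͡zi]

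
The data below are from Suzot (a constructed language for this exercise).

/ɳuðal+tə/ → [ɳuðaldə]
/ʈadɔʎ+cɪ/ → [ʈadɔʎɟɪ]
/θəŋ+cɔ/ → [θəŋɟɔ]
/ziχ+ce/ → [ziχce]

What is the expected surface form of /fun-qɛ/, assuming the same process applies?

The data show progressive voicing assimilation: /t/ → [d] after /l/; /c/ → [ɟ] after /ʎ/; /c/ → [ɟ] after /ŋ/. In each pair only voicing changes, matching the preceding consonant, while place and manner stay constant.
No alternation appears in [ziχce]: there the adjacent consonants already agree in voicing (/c/ and /χ/ are both voiceless), so this form is consistent with the same rule.
/q/ is a voiceless uvular stop. The preceding trigger /n/ is voiced, so /q/ must become voiced as well.
The voiced uvular stop is [ɢ], so /q/ → [ɢ].

[funɢɛ]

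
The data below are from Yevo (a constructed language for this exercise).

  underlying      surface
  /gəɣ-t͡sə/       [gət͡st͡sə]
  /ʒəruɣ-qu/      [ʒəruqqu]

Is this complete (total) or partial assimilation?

total assimilation

The segment that alternates is /ɣ/, which surfaces as [t͡s] when adjacent to /t͡s/.
The output [t͡s] is identical to the trigger /t͡s/ — every feature (place, manner, voicing) has been copied — so this is total assimilation.
The other form behaves the same way: /ɣ/ → [q] before /q/ — in each case the output is a copy of the following consonant.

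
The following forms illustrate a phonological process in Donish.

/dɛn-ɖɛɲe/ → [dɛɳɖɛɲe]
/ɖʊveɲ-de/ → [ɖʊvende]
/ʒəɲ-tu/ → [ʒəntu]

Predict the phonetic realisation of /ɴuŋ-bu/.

[ɴumbu]

The data show regressive place assimilation: /n/ → [ɳ] before /ɖ/; /ɲ/ → [n] before /d/; /ɲ/ → [n] before /t/. In each pair only place changes, matching the following consonant, while manner and voice stay constant.
/ŋ/ is a voiced velar nasal. The following trigger /b/ is bilabial, so /ŋ/ must become bilabial as well.
The voiced bilabial nasal is [m], so /ŋ/ → [m].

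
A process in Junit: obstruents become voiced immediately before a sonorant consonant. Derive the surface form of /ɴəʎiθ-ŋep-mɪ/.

The rule targets /θ/ (voiceless dental fricative), which sits before the trigger /ŋ/ (voiced).
A voiced dental fricative is [ð], so the surface segment is [ð].
At the second juncture, /p/ likewise becomes [b] adjacent to /m/.

[ɴəʎiðŋebmɪ]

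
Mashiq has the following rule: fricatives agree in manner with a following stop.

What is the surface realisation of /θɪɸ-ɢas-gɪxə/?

[θɪpɢatgɪxə]

The rule targets /ɸ/ (voiceless bilabial fricative), which sits before the trigger /ɢ/ (stop).
A voiceless bilabial stop is [p], so the surface segment is [p].
The same rule applies at the second boundary: /s/ → [t] next to /g/.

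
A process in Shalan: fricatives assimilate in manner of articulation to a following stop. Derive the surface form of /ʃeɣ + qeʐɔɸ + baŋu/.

[ʃegqeʐɔpbaŋu]

The rule targets /ɣ/ (voiced velar fricative), which sits before the trigger /q/ (stop).
Changing only its manner to stop gives [g] — the voiced velar stop.
The same rule applies at the second boundary: /ɸ/ → [p] next to /b/.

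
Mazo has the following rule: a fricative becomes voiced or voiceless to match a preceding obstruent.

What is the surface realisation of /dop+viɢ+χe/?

[dopfiɢʁe]

The rule targets /v/ (voiced labiodental fricative), which sits after the trigger /p/ (voiceless).
Changing only its voicing to voiceless gives [f] — the voiceless labiodental fricative.
At the second juncture, /χ/ likewise becomes [ʁ] adjacent to /ɢ/.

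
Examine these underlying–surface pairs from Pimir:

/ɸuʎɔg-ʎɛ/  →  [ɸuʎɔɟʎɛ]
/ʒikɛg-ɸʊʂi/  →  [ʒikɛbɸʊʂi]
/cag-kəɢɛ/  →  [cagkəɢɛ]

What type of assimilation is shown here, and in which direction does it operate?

regressive place assimilation

Underlying /g/ is realised as [ɟ] next to /ʎ/; /ʎ/ itself does not change.
The change velar → palatal matches the place of the following /ʎ/, identifying this as place assimilation.
Manner and voice are unchanged, so the assimilation is partial, not total.
Checking the remaining alternation: /g/ → [b] before /ɸ/ (velar → bilabial, matching bilabial) — only place changes, and always toward the following segment.
Nothing changes in [cagkəɢɛ]: there the adjacent consonants already agree in place (/g/ and /k/ are both velar), so this form is consistent with the same rule.
The trigger is the following segment, so the direction is regressive (anticipatory).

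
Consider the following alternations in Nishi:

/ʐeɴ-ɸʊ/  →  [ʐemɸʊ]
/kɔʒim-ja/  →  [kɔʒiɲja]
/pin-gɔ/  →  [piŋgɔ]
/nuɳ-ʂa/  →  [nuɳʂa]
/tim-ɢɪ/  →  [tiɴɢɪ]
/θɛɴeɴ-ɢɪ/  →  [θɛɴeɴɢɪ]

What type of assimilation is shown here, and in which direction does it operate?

regressive place assimilation

The segment that alternates is /ɴ/, which surfaces as [m] when adjacent to /ɸ/.
/ɴ/ is uvular while /ɸ/ is bilabial; the output [m] is bilabial, matching the trigger — so the feature that spreads is place.
Manner and voice are unchanged, so the assimilation is partial, not total.
The other alternating forms pattern the same way: /m/ → [ɲ] before /j/ (bilabial → palatal, matching palatal); /n/ → [ŋ] before /g/ (alveolar → velar, matching velar); /m/ → [ɴ] before /ɢ/ (bilabial → uvular, matching uvular) — only place changes, and always toward the following segment.
Nothing changes in [nuɳʂa], [θɛɴeɴɢɪ]: there the adjacent consonants already agree in place (/ɳ/ and /ʂ/ are both retroflex; /ɴ/ and /ɢ/ are both uvular), so these forms are consistent with the same rule.
The trigger is the following segment, so the direction is regressive (anticipatory).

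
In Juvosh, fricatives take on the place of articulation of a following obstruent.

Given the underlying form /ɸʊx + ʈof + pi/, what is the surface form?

The rule targets /x/ (voiceless velar fricative), which sits before the trigger /ʈ/ (retroflex).
Changing only its place to retroflex gives [ʂ] — the voiceless retroflex fricative.
The same rule applies at the second boundary: /f/ → [ɸ] next to /p/.

[ɸʊʂʈoɸpi]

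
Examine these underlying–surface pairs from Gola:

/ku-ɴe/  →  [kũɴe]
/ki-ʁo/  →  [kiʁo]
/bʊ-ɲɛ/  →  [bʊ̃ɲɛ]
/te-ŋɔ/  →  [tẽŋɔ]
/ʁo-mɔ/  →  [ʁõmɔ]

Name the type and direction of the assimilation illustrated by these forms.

The vowel /u/ surfaces as nasalised [ũ] next to the following nasal /ɴ/ — it has acquired the [+nasal] feature of its neighbour.
Likewise in the remaining data: /ʊ/ → [ʊ̃] before /ɲ/; /e/ → [ẽ] before /ŋ/; /o/ → [õ] before /m/ — each time a vowel is nasalised next to a following nasal.
No change occurs in [kiʁo] because the vowel at the boundary is adjacent to an oral consonant, not a nasal (/i/ next to /ʁ/).
Because the conditioning nasal is to the right of the vowel that changes, the process is regressive (anticipatory).

regressive nasality assimilation (vowel nasalisation)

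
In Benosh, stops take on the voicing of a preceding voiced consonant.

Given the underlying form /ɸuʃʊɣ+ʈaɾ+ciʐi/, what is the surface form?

[ɸuʃʊɣɖaɾɟiʐi]

/ʈ/ is a voiceless retroflex stop. The preceding trigger /ɣ/ is voiced, so /ʈ/ must become voiced as well.
The voiced retroflex stop is [ɖ], so /ʈ/ → [ɖ].
The same rule applies at the second boundary: /c/ → [ɟ] next to /ɾ/.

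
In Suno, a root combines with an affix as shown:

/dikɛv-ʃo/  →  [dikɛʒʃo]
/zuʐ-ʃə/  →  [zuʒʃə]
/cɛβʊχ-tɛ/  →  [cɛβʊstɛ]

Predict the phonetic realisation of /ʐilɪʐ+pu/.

The data show regressive place assimilation: /v/ → [ʒ] before /ʃ/; /ʐ/ → [ʒ] before /ʃ/; /χ/ → [s] before /t/. In each pair only place changes, matching the following consonant, while manner and voice stay constant.
/ʐ/ is a voiced retroflex fricative. The following trigger /p/ is bilabial, so /ʐ/ must become bilabial as well.
Changing only its place to bilabial gives [β] — the voiced bilabial fricative.

[ʐilɪβpu]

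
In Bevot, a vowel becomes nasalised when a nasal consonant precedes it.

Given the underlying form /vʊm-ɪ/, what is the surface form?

The vowel /ɪ/ is adjacent to the preceding nasal /m/, so it acquires [+nasal] and surfaces as [ɪ̃].

[vʊmɪ̃]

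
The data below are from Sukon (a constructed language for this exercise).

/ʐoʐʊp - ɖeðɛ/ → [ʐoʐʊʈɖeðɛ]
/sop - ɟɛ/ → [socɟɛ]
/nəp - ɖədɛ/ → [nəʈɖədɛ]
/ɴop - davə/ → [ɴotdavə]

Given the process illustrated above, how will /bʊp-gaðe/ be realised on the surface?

The data show regressive place assimilation: /p/ → [ʈ] before /ɖ/; /p/ → [c] before /ɟ/; /p/ → [t] before /d/. In each pair only place changes, matching the following consonant, while manner and voice stay constant.
/p/ is a voiceless bilabial stop. The following trigger /g/ is velar, so /p/ must become velar as well.
Changing only its place to velar gives [k] — the voiceless velar stop.

[bʊkgaðe]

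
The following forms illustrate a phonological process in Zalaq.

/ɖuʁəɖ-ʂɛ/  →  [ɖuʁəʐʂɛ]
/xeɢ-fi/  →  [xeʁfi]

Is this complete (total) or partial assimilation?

partial assimilation

Comparing underlying and surface forms, /ɖ/ → [ʐ] is the alternation; the neighbouring /ʂ/ is constant.
/ɖ/ is a stop while /ʂ/ is a fricative; the output [ʐ] is a fricative, matching the trigger — so the feature that spreads is manner.
Place and voice are unchanged, so the assimilation is partial, not total.
Checking the remaining alternation: /ɢ/ → [ʁ] before /f/ (stop → fricative, matching a fricative) — only manner changes, and always toward the following segment.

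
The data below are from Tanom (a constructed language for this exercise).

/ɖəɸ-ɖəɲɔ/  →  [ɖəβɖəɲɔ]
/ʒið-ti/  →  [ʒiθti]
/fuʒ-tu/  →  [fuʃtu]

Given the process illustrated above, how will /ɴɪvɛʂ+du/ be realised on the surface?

The data show regressive voicing assimilation: /ɸ/ → [β] before /ɖ/; /ð/ → [θ] before /t/; /ʒ/ → [ʃ] before /t/. In each pair only voicing changes, matching the following consonant, while place and manner stay constant.
The rule targets /ʂ/ (voiceless retroflex fricative), which sits before the trigger /d/ (voiced).
Changing only its voicing to voiced gives [ʐ] — the voiced retroflex fricative.

[ɴɪvɛʐdu]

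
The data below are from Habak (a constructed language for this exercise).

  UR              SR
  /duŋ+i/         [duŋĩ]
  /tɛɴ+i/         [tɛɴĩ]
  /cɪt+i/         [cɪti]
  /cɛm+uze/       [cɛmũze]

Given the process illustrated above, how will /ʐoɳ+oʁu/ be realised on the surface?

[ʐoɳõʁu]

The data show progressive nasality assimilation (vowel nasalisation): /i/ → [ĩ] after /ŋ/; /i/ → [ĩ] after /ɴ/; /u/ → [ũ] after /m/ — a vowel is nasalised by an immediately preceding nasal consonant.
No change occurs in [cɪti] because the vowel at the boundary is adjacent to an oral consonant, not a nasal (/i/ next to /t/).
The vowel /o/ is adjacent to the preceding nasal /ɳ/, so it acquires [+nasal] and surfaces as [õ].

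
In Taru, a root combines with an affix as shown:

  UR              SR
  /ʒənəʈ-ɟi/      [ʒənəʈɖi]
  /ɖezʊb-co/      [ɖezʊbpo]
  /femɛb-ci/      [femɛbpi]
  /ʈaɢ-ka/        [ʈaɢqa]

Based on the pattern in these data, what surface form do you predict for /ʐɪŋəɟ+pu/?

The data show progressive place assimilation: /ɟ/ → [ɖ] after /ʈ/; /c/ → [p] after /b/; /k/ → [q] after /ɢ/. In each pair only place changes, matching the preceding consonant, while manner and voice stay constant.
/p/ is a voiceless bilabial stop. The preceding trigger /ɟ/ is palatal, so /p/ must become palatal as well.
A voiceless palatal stop is [c], so the surface segment is [c].

[ʐɪŋəɟcu]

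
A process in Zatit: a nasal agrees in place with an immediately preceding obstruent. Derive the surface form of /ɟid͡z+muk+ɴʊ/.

/m/ is a voiced bilabial nasal. The preceding trigger /d͡z/ is alveolar, so /m/ must become alveolar as well.
Changing only its place to alveolar gives [n] — the voiced alveolar nasal.
The same rule applies at the second boundary: /ɴ/ → [ŋ] next to /k/.

[ɟid͡znukŋʊ]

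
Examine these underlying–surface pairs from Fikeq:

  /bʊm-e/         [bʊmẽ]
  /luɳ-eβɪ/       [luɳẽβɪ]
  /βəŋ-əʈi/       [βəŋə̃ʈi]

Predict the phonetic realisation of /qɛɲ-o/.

The data show progressive nasality assimilation (vowel nasalisation): /e/ → [ẽ] after /m/; /e/ → [ẽ] after /ɳ/; /ə/ → [ə̃] after /ŋ/ — a vowel is nasalised by an immediately preceding nasal consonant.
The vowel /o/ is adjacent to the preceding nasal /ɲ/, so it acquires [+nasal] and surfaces as [õ].

[qɛɲõ]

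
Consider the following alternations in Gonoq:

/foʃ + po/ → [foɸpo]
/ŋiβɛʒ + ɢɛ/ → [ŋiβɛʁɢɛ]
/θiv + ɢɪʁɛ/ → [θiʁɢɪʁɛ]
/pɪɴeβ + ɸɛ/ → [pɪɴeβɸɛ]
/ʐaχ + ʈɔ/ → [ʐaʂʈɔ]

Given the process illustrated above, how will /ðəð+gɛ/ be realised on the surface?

[ðəɣgɛ]

The data show regressive place assimilation: /ʃ/ → [ɸ] before /p/; /ʒ/ → [ʁ] before /ɢ/; /v/ → [ʁ] before /ɢ/; /χ/ → [ʂ] before /ʈ/. In each pair only place changes, matching the following consonant, while manner and voice stay constant.
No alternation appears in [pɪɴeβɸɛ]: there the adjacent consonants already agree in place (/β/ and /ɸ/ are both bilabial), so this form is consistent with the same rule.
/ð/ is a voiced dental fricative. The following trigger /g/ is velar, so /ð/ must become velar as well.
The voiced velar fricative is [ɣ], so /ð/ → [ɣ].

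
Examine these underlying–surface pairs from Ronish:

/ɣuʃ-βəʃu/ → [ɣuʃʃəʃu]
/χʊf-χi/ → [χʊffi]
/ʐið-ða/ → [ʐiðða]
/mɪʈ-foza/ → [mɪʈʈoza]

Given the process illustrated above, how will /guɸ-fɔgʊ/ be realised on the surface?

[guɸɸɔgʊ]

The data show progressive total assimilation (/β/ → [ʃ] after /ʃ/; /χ/ → [f] after /f/; /f/ → [ʈ] after /ʈ/): in every case the target segment becomes identical to its preceding neighbour, copying more than a single feature.
In [ʐiðða] the two consonants at the boundary are already identical (/ð/ + /ð/), so the rule applies vacuously and nothing changes.
/f/ is the segment targeted by the rule; it sits immediately after /ɸ/, so it assimilates completely and surfaces as [ɸ].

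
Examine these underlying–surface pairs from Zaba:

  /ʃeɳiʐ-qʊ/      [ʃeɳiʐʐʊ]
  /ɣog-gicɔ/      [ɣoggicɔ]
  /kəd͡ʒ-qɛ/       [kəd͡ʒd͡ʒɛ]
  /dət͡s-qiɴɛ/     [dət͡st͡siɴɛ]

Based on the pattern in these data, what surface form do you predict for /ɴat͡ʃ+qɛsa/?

The data show progressive total assimilation (/q/ → [ʐ] after /ʐ/; /q/ → [d͡ʒ] after /d͡ʒ/; /q/ → [t͡s] after /t͡s/): in every case the target segment becomes identical to its preceding neighbour, copying more than a single feature.
In [ɣoggicɔ] the two consonants at the boundary are already identical (/g/ + /g/), so the rule applies vacuously and nothing changes.
/q/ is the segment targeted by the rule; it sits immediately after /t͡ʃ/, so it assimilates completely and surfaces as [t͡ʃ].

[ɴat͡ʃt͡ʃɛsa]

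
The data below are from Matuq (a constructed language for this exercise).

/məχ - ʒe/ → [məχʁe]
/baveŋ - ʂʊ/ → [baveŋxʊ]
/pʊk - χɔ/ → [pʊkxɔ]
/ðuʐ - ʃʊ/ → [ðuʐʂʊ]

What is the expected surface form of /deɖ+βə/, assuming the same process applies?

[deɖʐə]

The data show progressive place assimilation: /ʒ/ → [ʁ] after /χ/; /ʂ/ → [x] after /ŋ/; /χ/ → [x] after /k/; /ʃ/ → [ʂ] after /ʐ/. In each pair only place changes, matching the preceding consonant, while manner and voice stay constant.
/β/ is a voiced bilabial fricative. The preceding trigger /ɖ/ is retroflex, so /β/ must become retroflex as well.
A voiced retroflex fricative is [ʐ], so the surface segment is [ʐ].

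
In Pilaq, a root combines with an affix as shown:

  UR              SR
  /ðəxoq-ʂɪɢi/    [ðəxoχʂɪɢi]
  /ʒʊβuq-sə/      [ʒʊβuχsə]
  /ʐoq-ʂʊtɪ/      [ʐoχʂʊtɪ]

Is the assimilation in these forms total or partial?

partial assimilation

The segment that alternates is /q/, which surfaces as [χ] when adjacent to /ʂ/.
/q/ is a stop while /ʂ/ is a fricative; the output [χ] is a fricative, matching the trigger — so the feature that spreads is manner.
Place and voice are unchanged, so the assimilation is partial, not total.
The same holds elsewhere in the data: /q/ → [χ] before /s/ (stop → fricative, matching a fricative) — only manner changes, and always toward the following segment.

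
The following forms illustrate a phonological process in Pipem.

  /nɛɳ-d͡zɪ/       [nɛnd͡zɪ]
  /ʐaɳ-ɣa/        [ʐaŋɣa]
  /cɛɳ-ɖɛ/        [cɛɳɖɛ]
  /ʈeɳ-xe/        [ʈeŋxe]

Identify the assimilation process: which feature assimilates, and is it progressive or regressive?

Underlying /ɳ/ is realised as [n] next to /d͡z/; /d͡z/ itself does not change.
The change retroflex → alveolar matches the place of the following /d͡z/, identifying this as place assimilation.
Manner and voice are unchanged, so the assimilation is partial, not total.
The same holds elsewhere in the data: /ɳ/ → [ŋ] before /ɣ/ (retroflex → velar, matching velar); /ɳ/ → [ŋ] before /x/ (retroflex → velar, matching velar) — only place changes, and always toward the following segment.
Nothing changes in [cɛɳɖɛ]: there the adjacent consonants already agree in place (/ɳ/ and /ɖ/ are both retroflex), so this form is consistent with the same rule.
The trigger is the following segment, so the direction is regressive (anticipatory).

regressive place assimilation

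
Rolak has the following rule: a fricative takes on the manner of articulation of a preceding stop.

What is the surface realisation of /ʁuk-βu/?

[ʁukbu]

/β/ is a voiced bilabial fricative. The preceding trigger /k/ is a stop, so /β/ must become a stop as well.
Changing only its manner to stop gives [b] — the voiced bilabial stop.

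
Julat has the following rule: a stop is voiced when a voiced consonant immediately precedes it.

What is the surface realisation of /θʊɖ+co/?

/c/ is a voiceless palatal stop. The preceding trigger /ɖ/ is voiced, so /c/ must become voiced as well.
The voiced palatal stop is [ɟ], so /c/ → [ɟ].

[θʊɖɟo]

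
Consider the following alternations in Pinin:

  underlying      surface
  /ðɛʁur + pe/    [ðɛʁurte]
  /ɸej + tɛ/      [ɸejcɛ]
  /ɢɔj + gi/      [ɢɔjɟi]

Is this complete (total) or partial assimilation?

partial assimilation

Comparing underlying and surface forms, /p/ → [t] is the alternation; the neighbouring /r/ is constant.
/p/ is bilabial while /r/ is alveolar; the output [t] is alveolar, matching the trigger — so the feature that spreads is place.
Manner and voice are unchanged, so the assimilation is partial, not total.
The same holds elsewhere in the data: /t/ → [c] after /j/ (alveolar → palatal, matching palatal); /g/ → [ɟ] after /j/ (velar → palatal, matching palatal) — only place changes, and always toward the preceding segment.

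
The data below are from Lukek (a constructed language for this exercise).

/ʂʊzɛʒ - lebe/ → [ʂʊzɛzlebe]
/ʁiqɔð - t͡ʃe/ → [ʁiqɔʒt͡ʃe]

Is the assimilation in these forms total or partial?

Underlying /ʒ/ is realised as [z] next to /l/; /l/ itself does not change.
The change postalveolar → alveolar matches the place of the following /l/, identifying this as place assimilation.
Manner and voice are unchanged, so the assimilation is partial, not total.
The other alternating form patterns the same way: /ð/ → [ʒ] before /t͡ʃ/ (dental → postalveolar, matching postalveolar) — only place changes, and always toward the following segment.

partial assimilation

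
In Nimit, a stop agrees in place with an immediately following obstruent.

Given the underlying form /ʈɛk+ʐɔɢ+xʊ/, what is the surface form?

The rule targets /k/ (voiceless velar stop), which sits before the trigger /ʐ/ (retroflex).
The voiceless retroflex stop is [ʈ], so /k/ → [ʈ].
At the second juncture, /ɢ/ likewise becomes [g] adjacent to /x/.

[ʈɛʈʐɔgxʊ]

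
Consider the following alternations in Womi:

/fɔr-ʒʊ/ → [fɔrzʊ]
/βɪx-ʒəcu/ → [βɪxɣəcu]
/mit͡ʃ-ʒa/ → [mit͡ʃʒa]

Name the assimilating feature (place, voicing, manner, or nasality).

place

Underlying /ʒ/ is realised as [z] next to /r/; /r/ itself does not change.
/ʒ/ is postalveolar while /r/ is alveolar; the output [z] is alveolar, matching the trigger — so the feature that spreads is place.
The same holds elsewhere in the data: /ʒ/ → [ɣ] after /x/ (postalveolar → velar, matching velar) — only place changes, and always toward the preceding segment.
Nothing changes in [mit͡ʃʒa]: there the adjacent consonants already agree in place (/ʒ/ and /t͡ʃ/ are both postalveolar), so this form is consistent with the same rule.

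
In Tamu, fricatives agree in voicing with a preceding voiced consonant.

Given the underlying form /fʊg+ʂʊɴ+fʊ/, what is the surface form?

[fʊgʐʊɴvʊ]

/ʂ/ is a voiceless retroflex fricative. The preceding trigger /g/ is voiced, so /ʂ/ must become voiced as well.
The voiced retroflex fricative is [ʐ], so /ʂ/ → [ʐ].
The same rule applies at the second boundary: /f/ → [v] next to /ɴ/.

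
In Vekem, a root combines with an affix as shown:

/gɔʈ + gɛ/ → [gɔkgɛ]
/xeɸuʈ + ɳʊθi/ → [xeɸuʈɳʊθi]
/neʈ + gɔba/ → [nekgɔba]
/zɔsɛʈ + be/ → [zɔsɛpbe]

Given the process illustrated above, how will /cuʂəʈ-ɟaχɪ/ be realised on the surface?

The data show regressive place assimilation: /ʈ/ → [k] before /g/; /ʈ/ → [p] before /b/. In each pair only place changes, matching the following consonant, while manner and voice stay constant.
No alternation appears in [xeɸuʈɳʊθi]: there the adjacent consonants already agree in place (/ʈ/ and /ɳ/ are both retroflex), so this form is consistent with the same rule.
/ʈ/ is a voiceless retroflex stop. The following trigger /ɟ/ is palatal, so /ʈ/ must become palatal as well.
The voiceless palatal stop is [c], so /ʈ/ → [c].

[cuʂəcɟaχɪ]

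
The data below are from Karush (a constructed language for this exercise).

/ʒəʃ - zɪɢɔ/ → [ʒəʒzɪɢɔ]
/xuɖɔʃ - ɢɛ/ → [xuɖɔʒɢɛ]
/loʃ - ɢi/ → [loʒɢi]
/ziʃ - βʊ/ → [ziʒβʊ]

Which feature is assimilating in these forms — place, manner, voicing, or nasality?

voicing

The segment that alternates is /ʃ/, which surfaces as [ʒ] when adjacent to /z/.
The change voiceless → voiced matches the voicing of the following /z/, identifying this as voicing assimilation.
The other alternating forms pattern the same way: /ʃ/ → [ʒ] before /ɢ/ (voiceless → voiced, matching voiced); /ʃ/ → [ʒ] before /β/ (voiceless → voiced, matching voiced) — only voicing changes, and always toward the following segment.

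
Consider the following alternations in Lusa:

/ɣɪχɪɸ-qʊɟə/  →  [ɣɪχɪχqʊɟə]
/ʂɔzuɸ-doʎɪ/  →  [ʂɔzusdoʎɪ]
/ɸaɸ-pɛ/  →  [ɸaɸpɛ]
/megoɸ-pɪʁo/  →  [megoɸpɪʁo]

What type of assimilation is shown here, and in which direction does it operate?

regressive place assimilation

The segment that alternates is /ɸ/, which surfaces as [χ] when adjacent to /q/.
/ɸ/ is bilabial while /q/ is uvular; the output [χ] is uvular, matching the trigger — so the feature that spreads is place.
Manner and voice are unchanged, so the assimilation is partial, not total.
The other alternating form patterns the same way: /ɸ/ → [s] before /d/ (bilabial → alveolar, matching alveolar) — only place changes, and always toward the following segment.
No alternation appears in [ɸaɸpɛ], [megoɸpɪʁo]: there the adjacent consonants already agree in place (/ɸ/ and /p/ are both bilabial; /ɸ/ and /p/ are both bilabial), so these forms are consistent with the same rule.
Since the segment that changes precedes the conditioning segment, the assimilation is regressive.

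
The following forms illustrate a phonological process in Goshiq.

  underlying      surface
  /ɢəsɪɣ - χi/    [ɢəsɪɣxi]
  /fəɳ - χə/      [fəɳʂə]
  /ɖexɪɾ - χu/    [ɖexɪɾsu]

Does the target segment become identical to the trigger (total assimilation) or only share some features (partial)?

partial assimilation

Underlying /χ/ is realised as [x] next to /ɣ/; /ɣ/ itself does not change.
/χ/ is uvular while /ɣ/ is velar; the output [x] is velar, matching the trigger — so the feature that spreads is place.
Manner and voice are unchanged, so the assimilation is partial, not total.
Checking the remaining alternations: /χ/ → [ʂ] after /ɳ/ (uvular → retroflex, matching retroflex); /χ/ → [s] after /ɾ/ (uvular → alveolar, matching alveolar) — only place changes, and always toward the preceding segment.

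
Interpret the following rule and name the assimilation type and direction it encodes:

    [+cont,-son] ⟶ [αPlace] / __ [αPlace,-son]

regressive place assimilation

The rule copies the place features (abbreviated [Place]) from the environment onto the target, so the assimilating feature is place.
Since the environment is written after the underscore, the trigger follows the target; the direction is regressive.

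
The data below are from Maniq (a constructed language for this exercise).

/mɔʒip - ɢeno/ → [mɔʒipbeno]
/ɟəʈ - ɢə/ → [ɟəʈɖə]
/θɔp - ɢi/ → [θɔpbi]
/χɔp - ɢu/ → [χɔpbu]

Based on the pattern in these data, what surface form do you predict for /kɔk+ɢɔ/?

The data show progressive place assimilation: /ɢ/ → [b] after /p/; /ɢ/ → [ɖ] after /ʈ/. In each pair only place changes, matching the preceding consonant, while manner and voice stay constant.
The rule targets /ɢ/ (voiced uvular stop), which sits after the trigger /k/ (velar).
A voiced velar stop is [g], so the surface segment is [g].

[kɔkgɔ]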